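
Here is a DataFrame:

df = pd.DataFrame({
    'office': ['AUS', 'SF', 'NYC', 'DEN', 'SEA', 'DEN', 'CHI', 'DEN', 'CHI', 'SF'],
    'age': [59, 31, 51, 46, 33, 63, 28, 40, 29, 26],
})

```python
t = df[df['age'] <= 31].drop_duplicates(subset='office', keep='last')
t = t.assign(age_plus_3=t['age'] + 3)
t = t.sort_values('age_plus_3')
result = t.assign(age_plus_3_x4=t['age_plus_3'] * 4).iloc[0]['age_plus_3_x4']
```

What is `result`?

filter rows where age <= 31:
  office  age
1     SF   31
6    CHI   28
8    CHI   29
9     SF   26
drop duplicate office (keep=last):
  office  age
8    CHI   29
9     SF   26
add column age_plus_3 = t['age'] + 3:
  office  age  age_plus_3
8    CHI   29          32
9     SF   26          29
sort by age_plus_3:
  office  age  age_plus_3
9     SF   26          29
8    CHI   29          32
add column age_plus_3_x4 = t['age_plus_3'] * 4:
  office  age  age_plus_3  age_plus_3_x4
9     SF   26          29            116
8    CHI   29          32            128
Reading off the value at position 0, column 'age_plus_3_x4', we get 116.

116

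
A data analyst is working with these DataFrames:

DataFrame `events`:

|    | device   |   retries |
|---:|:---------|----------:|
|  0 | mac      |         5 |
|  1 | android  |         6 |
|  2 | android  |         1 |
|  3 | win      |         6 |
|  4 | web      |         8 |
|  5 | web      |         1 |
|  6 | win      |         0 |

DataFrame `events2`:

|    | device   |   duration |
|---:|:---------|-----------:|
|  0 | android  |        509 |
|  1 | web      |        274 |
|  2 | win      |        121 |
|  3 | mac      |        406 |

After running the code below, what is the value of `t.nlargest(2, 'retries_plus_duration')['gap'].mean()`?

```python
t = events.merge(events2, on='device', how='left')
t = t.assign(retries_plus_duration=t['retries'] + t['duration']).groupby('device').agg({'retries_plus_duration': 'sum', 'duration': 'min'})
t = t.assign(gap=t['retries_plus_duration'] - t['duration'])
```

merge on 'device' (how='left') → 7 rows:
    device  retries  duration
0      mac        5       406
1  android        6       509
2  android        1       509
3      win        6       121
4      web        8       274
5      web        1       274
6      win        0       121
add column retries_plus_duration = t['retries'] + t['duration']:
    device  retries  duration  retries_plus_duration
0      mac        5       406                    411
1  android        6       509                    515
2  android        1       509                    510
3      win        6       121                    127
4      web        8       274                    282
5      web        1       274                    275
6      win        0       121                    121
group by device: sum(retries_plus_duration), min(duration):
         retries_plus_duration  duration
device                                  
android                   1025       509
mac                        411       406
web                        557       274
win                        248       121
add column gap = t['retries_plus_duration'] - t['duration']:
         retries_plus_duration  duration  gap
device                                       
android                   1025       509  516
mac                        411       406    5
web                        557       274  283
win                        248       121  127
take 2 rows with largest retries_plus_duration:
         retries_plus_duration  duration  gap
device                                       
android                   1025       509  516
web                        557       274  283
So mean() = 399.5.

399.5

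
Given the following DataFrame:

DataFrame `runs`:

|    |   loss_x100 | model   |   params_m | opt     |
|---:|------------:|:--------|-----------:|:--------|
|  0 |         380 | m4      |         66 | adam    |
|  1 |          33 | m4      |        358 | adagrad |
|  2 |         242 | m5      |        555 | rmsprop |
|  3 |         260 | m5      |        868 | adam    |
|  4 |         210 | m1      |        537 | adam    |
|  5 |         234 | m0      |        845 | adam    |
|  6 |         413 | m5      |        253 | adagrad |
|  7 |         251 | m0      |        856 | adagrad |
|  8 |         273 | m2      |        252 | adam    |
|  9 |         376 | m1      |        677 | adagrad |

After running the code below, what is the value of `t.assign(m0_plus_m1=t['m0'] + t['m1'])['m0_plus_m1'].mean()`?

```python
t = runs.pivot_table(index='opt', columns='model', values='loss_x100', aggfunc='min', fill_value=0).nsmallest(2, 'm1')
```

pivot: rows=opt, cols=model, min(loss_x100):
model     m0   m1   m2   m4   m5
opt                             
adagrad  251  376    0   33  413
adam     234  210  273  380  260
rmsprop    0    0    0    0  242
take 2 rows with smallest m1:
model     m0   m1   m2   m4   m5
opt                             
rmsprop    0    0    0    0  242
adam     234  210  273  380  260
add column m0_plus_m1 = t['m0'] + t['m1']:
model     m0   m1   m2   m4   m5  m0_plus_m1
opt                                         
rmsprop    0    0    0    0  242           0
adam     234  210  273  380  260         444

222.0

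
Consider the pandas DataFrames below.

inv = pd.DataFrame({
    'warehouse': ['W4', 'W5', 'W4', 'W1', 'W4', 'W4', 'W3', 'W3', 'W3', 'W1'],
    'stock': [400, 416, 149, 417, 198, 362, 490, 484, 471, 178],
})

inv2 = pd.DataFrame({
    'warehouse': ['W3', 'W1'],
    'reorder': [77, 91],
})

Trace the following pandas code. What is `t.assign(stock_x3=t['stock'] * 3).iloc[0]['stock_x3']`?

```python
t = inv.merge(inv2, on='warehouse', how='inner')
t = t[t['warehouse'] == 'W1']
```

merge on 'warehouse' (how='inner') → 5 rows:
  warehouse  stock  reorder
0        W1    417       91
1        W3    490       77
2        W3    484       77
3        W3    471       77
4        W1    178       91
filter rows where warehouse == 'W1':
  warehouse  stock  reorder
0        W1    417       91
4        W1    178       91
add column stock_x3 = t['stock'] * 3:
  warehouse  stock  reorder  stock_x3
0        W1    417       91      1251
4        W1    178       91       534

1251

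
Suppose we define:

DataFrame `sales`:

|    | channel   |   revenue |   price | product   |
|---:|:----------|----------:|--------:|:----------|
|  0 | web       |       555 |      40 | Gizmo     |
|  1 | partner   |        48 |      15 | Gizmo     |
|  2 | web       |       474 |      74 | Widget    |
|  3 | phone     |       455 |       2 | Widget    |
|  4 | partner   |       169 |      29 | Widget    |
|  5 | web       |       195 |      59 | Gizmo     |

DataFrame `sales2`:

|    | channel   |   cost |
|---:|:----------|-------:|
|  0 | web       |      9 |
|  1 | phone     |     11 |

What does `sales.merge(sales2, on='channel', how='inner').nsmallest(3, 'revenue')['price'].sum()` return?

135

merge on 'channel' (how='inner') → 4 rows:
  channel  revenue  price product  cost
0     web      555     40   Gizmo     9
1     web      474     74  Widget     9
2   phone      455      2  Widget    11
3     web      195     59   Gizmo     9
take 3 rows with smallest revenue:
  channel  revenue  price product  cost
3     web      195     59   Gizmo     9
2   phone      455      2  Widget    11
1     web      474     74  Widget     9
Finally, sum of column 'price' = 135.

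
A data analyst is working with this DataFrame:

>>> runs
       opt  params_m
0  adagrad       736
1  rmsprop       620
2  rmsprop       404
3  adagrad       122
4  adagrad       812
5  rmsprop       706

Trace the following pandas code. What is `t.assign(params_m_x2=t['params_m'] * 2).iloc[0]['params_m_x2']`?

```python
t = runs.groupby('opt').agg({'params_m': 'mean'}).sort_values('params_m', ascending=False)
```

group by opt, mean of params_m:
           params_m
opt                
adagrad  556.666667
rmsprop  576.666667
sort by params_m descending:
           params_m
opt                
rmsprop  576.666667
adagrad  556.666667
add column params_m_x2 = t['params_m'] * 2:
           params_m  params_m_x2
opt                             
rmsprop  576.666667  1153.333333
adagrad  556.666667  1113.333333
Reading off the value at position 0, column 'params_m_x2', we get 1153.33333333.

1153.33333333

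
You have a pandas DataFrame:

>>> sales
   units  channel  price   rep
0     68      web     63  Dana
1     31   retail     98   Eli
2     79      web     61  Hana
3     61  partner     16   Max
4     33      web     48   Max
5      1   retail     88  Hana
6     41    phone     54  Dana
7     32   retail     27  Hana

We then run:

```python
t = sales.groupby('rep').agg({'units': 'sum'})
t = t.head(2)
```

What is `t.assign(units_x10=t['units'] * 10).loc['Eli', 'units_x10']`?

group by rep, sum of units:
      units
rep        
Dana    109
Eli      31
Hana    112
Max      94
take first 2 rows:
      units
rep        
Dana    109
Eli      31
add column units_x10 = t['units'] * 10:
      units  units_x10
rep                   
Dana    109       1090
Eli      31        310

310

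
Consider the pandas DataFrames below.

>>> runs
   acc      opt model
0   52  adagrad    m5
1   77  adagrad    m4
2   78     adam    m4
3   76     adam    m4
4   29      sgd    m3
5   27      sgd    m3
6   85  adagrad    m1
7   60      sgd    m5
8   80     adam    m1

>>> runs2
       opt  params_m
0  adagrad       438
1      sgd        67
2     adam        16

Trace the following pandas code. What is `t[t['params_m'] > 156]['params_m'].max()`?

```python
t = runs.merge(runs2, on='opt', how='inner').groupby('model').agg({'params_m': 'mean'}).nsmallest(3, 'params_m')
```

merge on 'opt' (how='inner') → 9 rows:
   acc      opt model  params_m
0   52  adagrad    m5       438
1   77  adagrad    m4       438
2   78     adam    m4        16
3   76     adam    m4        16
4   29      sgd    m3        67
5   27      sgd    m3        67
6   85  adagrad    m1       438
7   60      sgd    m5        67
8   80     adam    m1        16
group by model, mean of params_m:
         params_m
model            
m1     227.000000
m3      67.000000
m4     156.666667
m5     252.500000
take 3 rows with smallest params_m:
         params_m
model            
m3      67.000000
m4     156.666667
m1     227.000000
filter rows where params_m > 156:
         params_m
model            
m4     156.666667
m1     227.000000
The max of column 'params_m' is 227.0.

227.0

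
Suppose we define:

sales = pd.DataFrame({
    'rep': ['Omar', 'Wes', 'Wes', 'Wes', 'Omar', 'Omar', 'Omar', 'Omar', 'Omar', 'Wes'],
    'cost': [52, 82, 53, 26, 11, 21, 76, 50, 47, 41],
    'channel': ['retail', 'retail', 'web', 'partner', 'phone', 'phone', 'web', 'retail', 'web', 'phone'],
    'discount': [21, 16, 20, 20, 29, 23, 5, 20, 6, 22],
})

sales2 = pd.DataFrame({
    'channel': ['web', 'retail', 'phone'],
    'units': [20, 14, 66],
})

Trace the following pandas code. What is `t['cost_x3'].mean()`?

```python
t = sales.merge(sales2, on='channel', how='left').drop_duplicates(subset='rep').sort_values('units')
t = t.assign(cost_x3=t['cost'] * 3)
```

201.0

merge on 'channel' (how='left') → 10 rows:
    rep  cost  channel  discount  units
0  Omar    52   retail        21   14.0
1   Wes    82   retail        16   14.0
2   Wes    53      web        20   20.0
3   Wes    26  partner        20    NaN
4  Omar    11    phone        29   66.0
5  Omar    21    phone        23   66.0
6  Omar    76      web         5   20.0
7  Omar    50   retail        20   14.0
8  Omar    47      web         6   20.0
9   Wes    41    phone        22   66.0
drop duplicate rep (keep=first):
    rep  cost channel  discount  units
0  Omar    52  retail        21   14.0
1   Wes    82  retail        16   14.0
sort by units:
    rep  cost channel  discount  units
0  Omar    52  retail        21   14.0
1   Wes    82  retail        16   14.0
add column cost_x3 = t['cost'] * 3:
    rep  cost channel  discount  units  cost_x3
0  Omar    52  retail        21   14.0      156
1   Wes    82  retail        16   14.0      246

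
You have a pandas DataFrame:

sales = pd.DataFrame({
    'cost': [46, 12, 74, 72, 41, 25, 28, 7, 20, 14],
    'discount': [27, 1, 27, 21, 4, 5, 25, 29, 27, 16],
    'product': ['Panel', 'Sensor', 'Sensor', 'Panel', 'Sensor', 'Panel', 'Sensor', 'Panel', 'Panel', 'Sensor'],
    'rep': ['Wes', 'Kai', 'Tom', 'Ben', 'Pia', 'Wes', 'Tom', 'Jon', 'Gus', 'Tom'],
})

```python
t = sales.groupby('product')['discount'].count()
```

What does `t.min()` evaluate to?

group by product, count of discount:
product
Panel     5
Sensor    5
Name: discount, dtype: int64
Then the min of the resulting series: 5

5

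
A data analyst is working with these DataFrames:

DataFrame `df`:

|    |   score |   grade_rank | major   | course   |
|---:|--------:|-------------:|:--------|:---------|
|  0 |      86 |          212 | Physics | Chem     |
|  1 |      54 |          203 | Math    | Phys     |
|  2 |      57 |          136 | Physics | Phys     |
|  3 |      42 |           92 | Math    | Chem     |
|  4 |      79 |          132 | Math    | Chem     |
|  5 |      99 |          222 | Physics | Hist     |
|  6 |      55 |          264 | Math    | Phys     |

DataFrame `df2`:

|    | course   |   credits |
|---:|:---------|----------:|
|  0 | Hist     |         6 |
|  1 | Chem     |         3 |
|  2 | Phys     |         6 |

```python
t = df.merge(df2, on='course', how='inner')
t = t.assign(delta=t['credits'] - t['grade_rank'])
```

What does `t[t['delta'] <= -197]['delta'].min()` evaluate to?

-258

merge on 'course' (how='inner') → 7 rows:
   score  grade_rank    major course  credits
0     86         212  Physics   Chem        3
1     54         203     Math   Phys        6
2     57         136  Physics   Phys        6
3     42          92     Math   Chem        3
4     79         132     Math   Chem        3
5     99         222  Physics   Hist        6
6     55         264     Math   Phys        6
add column delta = t['credits'] - t['grade_rank']:
   score  grade_rank    major course  credits  delta
0     86         212  Physics   Chem        3   -209
1     54         203     Math   Phys        6   -197
2     57         136  Physics   Phys        6   -130
3     42          92     Math   Chem        3    -89
4     79         132     Math   Chem        3   -129
5     99         222  Physics   Hist        6   -216
6     55         264     Math   Phys        6   -258
filter rows where delta <= -197:
   score  grade_rank    major course  credits  delta
0     86         212  Physics   Chem        3   -209
1     54         203     Math   Phys        6   -197
5     99         222  Physics   Hist        6   -216
6     55         264     Math   Phys        6   -258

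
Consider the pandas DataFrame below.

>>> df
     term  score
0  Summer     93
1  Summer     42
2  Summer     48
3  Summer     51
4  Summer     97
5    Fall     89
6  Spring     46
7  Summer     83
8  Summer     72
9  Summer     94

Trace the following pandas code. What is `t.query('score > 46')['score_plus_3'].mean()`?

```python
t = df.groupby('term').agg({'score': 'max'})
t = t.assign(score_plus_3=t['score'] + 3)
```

96.0

group by term, max of score:
        score
term         
Fall       89
Spring     46
Summer     97
add column score_plus_3 = t['score'] + 3:
        score  score_plus_3
term                       
Fall       89            92
Spring     46            49
Summer     97           100
filter rows where score > 46:
        score  score_plus_3
term                       
Fall       89            92
Summer     97           100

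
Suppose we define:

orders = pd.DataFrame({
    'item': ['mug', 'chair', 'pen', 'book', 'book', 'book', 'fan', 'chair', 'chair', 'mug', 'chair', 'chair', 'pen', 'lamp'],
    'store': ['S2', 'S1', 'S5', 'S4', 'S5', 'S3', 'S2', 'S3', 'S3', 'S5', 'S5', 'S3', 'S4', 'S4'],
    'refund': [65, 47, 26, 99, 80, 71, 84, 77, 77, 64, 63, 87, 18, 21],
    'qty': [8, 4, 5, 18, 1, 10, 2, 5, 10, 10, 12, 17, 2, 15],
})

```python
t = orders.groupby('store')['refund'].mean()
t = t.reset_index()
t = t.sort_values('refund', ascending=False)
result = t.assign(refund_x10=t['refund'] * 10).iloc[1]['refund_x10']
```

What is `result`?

745.0

group by store, mean of refund:
store
S1    47.00
S2    74.50
S3    78.00
S4    46.00
S5    58.25
Name: refund, dtype: float64
reset_index():
  store  refund
0    S1   47.00
1    S2   74.50
2    S3   78.00
3    S4   46.00
4    S5   58.25
sort by refund descending:
  store  refund
2    S3   78.00
1    S2   74.50
4    S5   58.25
0    S1   47.00
3    S4   46.00
add column refund_x10 = t['refund'] * 10:
  store  refund  refund_x10
2    S3   78.00       780.0
1    S2   74.50       745.0
4    S5   58.25       582.5
0    S1   47.00       470.0
3    S4   46.00       460.0
So iloc[1]['refund_x10'] = 745.0.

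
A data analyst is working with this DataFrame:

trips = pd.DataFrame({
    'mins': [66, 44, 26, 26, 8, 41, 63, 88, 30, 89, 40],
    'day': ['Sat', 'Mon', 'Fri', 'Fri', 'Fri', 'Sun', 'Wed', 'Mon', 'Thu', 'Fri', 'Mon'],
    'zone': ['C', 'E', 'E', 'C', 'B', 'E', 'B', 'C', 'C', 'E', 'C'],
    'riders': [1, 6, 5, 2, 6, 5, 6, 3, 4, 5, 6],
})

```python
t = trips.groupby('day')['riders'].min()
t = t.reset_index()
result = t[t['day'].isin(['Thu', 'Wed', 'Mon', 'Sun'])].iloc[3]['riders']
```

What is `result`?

group by day, min of riders:
day
Fri    2
Mon    3
Sat    1
Sun    5
Thu    4
Wed    6
Name: riders, dtype: int64
reset_index():
   day  riders
0  Fri       2
1  Mon       3
2  Sat       1
3  Sun       5
4  Thu       4
5  Wed       6
filter rows where day in ['Thu', 'Wed', 'Mon', 'Sun']:
   day  riders
1  Mon       3
3  Sun       5
4  Thu       4
5  Wed       6

6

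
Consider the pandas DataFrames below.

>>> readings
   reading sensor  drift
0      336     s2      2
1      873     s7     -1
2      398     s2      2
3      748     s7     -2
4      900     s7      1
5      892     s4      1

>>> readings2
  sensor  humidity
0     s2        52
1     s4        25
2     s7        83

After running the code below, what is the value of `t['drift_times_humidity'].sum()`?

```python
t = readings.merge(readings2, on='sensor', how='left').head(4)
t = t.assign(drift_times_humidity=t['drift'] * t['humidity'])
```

merge on 'sensor' (how='left') → 6 rows:
   reading sensor  drift  humidity
0      336     s2      2        52
1      873     s7     -1        83
2      398     s2      2        52
3      748     s7     -2        83
4      900     s7      1        83
5      892     s4      1        25
take first 4 rows:
   reading sensor  drift  humidity
0      336     s2      2        52
1      873     s7     -1        83
2      398     s2      2        52
3      748     s7     -2        83
add column drift_times_humidity = t['drift'] * t['humidity']:
   reading sensor  drift  humidity  drift_times_humidity
0      336     s2      2        52                   104
1      873     s7     -1        83                   -83
2      398     s2      2        52                   104
3      748     s7     -2        83                  -166
Then the sum of column 'drift_times_humidity': -41

-41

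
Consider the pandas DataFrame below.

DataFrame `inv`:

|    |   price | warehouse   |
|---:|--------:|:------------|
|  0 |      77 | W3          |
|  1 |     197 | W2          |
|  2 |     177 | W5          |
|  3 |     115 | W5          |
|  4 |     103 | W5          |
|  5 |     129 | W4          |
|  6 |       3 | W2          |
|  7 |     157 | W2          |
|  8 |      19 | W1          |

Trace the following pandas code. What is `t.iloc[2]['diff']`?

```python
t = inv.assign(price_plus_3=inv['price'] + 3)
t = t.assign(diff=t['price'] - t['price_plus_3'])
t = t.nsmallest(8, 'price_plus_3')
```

add column price_plus_3 = inv['price'] + 3:
   price warehouse  price_plus_3
0     77        W3            80
1    197        W2           200
2    177        W5           180
3    115        W5           118
4    103        W5           106
5    129        W4           132
6      3        W2             6
7    157        W2           160
8     19        W1            22
add column diff = t['price'] - t['price_plus_3']:
   price warehouse  price_plus_3  diff
0     77        W3            80    -3
1    197        W2           200    -3
2    177        W5           180    -3
3    115        W5           118    -3
4    103        W5           106    -3
5    129        W4           132    -3
6      3        W2             6    -3
7    157        W2           160    -3
8     19        W1            22    -3
take 8 rows with smallest price_plus_3:
   price warehouse  price_plus_3  diff
6      3        W2             6    -3
8     19        W1            22    -3
0     77        W3            80    -3
4    103        W5           106    -3
3    115        W5           118    -3
5    129        W4           132    -3
7    157        W2           160    -3
2    177        W5           180    -3
Reading off the value at position 2, column 'diff', we get -3.

-3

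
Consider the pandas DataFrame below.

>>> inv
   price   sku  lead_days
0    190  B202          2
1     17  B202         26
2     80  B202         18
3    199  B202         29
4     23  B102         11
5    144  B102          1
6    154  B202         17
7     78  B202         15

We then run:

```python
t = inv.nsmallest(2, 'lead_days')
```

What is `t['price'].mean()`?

take 2 rows with smallest lead_days:
   price   sku  lead_days
5    144  B102          1
0    190  B202          2

167.0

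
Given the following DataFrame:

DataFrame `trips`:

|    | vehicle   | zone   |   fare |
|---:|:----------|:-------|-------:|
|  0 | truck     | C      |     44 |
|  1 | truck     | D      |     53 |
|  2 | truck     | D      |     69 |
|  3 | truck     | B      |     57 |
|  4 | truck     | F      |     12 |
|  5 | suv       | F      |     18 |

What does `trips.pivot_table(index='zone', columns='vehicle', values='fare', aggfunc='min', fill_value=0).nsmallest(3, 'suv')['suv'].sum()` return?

pivot: rows=zone, cols=vehicle, min(fare):
vehicle  suv  truck
zone               
B          0     57
C          0     44
D          0     53
F         18     12
take 3 rows with smallest suv:
vehicle  suv  truck
zone               
B          0     57
C          0     44
D          0     53

0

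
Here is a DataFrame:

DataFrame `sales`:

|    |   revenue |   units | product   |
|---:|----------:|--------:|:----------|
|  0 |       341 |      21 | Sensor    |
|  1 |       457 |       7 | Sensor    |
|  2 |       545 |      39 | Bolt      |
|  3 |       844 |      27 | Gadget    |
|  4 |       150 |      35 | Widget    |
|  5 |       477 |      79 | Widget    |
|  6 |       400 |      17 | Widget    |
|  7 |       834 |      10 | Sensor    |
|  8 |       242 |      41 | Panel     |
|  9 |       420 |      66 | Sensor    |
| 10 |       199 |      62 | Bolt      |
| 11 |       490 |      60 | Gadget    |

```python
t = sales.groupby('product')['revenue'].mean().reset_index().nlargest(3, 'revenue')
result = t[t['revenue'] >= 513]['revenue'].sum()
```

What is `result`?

1180.0

group by product, mean of revenue:
product
Bolt      372.000000
Gadget    667.000000
Panel     242.000000
Sensor    513.000000
Widget    342.333333
Name: revenue, dtype: float64
reset_index():
  product     revenue
0    Bolt  372.000000
1  Gadget  667.000000
2   Panel  242.000000
3  Sensor  513.000000
4  Widget  342.333333
take 3 rows with largest revenue:
  product  revenue
1  Gadget    667.0
3  Sensor    513.0
0    Bolt    372.0
filter rows where revenue >= 513:
  product  revenue
1  Gadget    667.0
3  Sensor    513.0
The sum of column 'revenue' is 1180.0.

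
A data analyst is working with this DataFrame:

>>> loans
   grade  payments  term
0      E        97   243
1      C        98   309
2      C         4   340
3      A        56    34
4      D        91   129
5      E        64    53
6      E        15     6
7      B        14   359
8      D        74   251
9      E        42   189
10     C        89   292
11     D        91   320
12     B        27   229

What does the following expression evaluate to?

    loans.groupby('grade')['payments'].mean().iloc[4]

group by grade, mean of payments:
grade
A    56.000000
B    20.500000
C    63.666667
D    85.333333
E    54.500000
Name: payments, dtype: float64
Taking the value at position 4 gives 54.5.

54.5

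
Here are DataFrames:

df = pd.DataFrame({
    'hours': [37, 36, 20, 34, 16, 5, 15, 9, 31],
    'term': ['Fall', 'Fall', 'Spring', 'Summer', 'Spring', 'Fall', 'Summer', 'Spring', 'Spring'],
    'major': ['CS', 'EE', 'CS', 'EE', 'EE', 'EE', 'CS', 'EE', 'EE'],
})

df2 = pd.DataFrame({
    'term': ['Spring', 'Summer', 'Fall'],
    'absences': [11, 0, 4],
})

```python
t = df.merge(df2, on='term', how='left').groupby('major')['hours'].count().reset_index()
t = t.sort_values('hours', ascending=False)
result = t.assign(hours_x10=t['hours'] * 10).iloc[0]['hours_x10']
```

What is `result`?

merge on 'term' (how='left') → 9 rows:
   hours    term major  absences
0     37    Fall    CS         4
1     36    Fall    EE         4
2     20  Spring    CS        11
3     34  Summer    EE         0
4     16  Spring    EE        11
5      5    Fall    EE         4
6     15  Summer    CS         0
7      9  Spring    EE        11
8     31  Spring    EE        11
group by major, count of hours:
major
CS    3
EE    6
Name: hours, dtype: int64
reset_index():
  major  hours
0    CS      3
1    EE      6
sort by hours descending:
  major  hours
1    EE      6
0    CS      3
add column hours_x10 = t['hours'] * 10:
  major  hours  hours_x10
1    EE      6         60
0    CS      3         30
Finally, value at position 0, column 'hours_x10' = 60.

60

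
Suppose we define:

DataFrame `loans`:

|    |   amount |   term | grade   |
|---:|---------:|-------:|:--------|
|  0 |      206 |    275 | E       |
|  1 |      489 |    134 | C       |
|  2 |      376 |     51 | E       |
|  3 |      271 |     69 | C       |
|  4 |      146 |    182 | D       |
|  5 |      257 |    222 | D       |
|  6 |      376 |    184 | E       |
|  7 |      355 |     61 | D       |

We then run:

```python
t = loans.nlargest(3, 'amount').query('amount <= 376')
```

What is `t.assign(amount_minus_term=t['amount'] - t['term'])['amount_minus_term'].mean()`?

258.5

take 3 rows with largest amount:
   amount  term grade
1     489   134     C
2     376    51     E
6     376   184     E
filter rows where amount <= 376:
   amount  term grade
2     376    51     E
6     376   184     E
add column amount_minus_term = t['amount'] - t['term']:
   amount  term grade  amount_minus_term
2     376    51     E                325
6     376   184     E                192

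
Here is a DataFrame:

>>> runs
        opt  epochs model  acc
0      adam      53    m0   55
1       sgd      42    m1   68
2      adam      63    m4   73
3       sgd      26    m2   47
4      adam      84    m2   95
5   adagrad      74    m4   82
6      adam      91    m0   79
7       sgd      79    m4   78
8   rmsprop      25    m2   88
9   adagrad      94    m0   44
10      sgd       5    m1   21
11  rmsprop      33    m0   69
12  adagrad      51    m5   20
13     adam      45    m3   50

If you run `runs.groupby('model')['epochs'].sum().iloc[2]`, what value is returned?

135

group by model, sum of epochs:
model
m0    271
m1     47
m2    135
m3     45
m4    216
m5     51
Name: epochs, dtype: int64
Reading off the value at position 2, we get 135.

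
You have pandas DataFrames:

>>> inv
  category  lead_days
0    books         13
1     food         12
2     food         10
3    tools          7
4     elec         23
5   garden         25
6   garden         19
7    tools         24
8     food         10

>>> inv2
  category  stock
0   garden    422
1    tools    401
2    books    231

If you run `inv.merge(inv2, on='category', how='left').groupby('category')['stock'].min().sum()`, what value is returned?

merge on 'category' (how='left') → 9 rows:
  category  lead_days  stock
0    books         13  231.0
1     food         12    NaN
2     food         10    NaN
3    tools          7  401.0
4     elec         23    NaN
5   garden         25  422.0
6   garden         19  422.0
7    tools         24  401.0
8     food         10    NaN
group by category, min of stock:
category
books     231.0
elec        NaN
food        NaN
garden    422.0
tools     401.0
Name: stock, dtype: float64
sum of the resulting series → 1054.0

1054.0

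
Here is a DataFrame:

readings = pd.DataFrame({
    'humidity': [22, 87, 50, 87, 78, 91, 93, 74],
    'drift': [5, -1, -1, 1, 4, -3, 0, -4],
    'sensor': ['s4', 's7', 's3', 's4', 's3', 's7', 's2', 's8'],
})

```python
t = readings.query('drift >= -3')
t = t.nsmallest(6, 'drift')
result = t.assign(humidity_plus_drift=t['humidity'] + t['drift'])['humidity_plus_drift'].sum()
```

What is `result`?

filter rows where drift >= -3:
   humidity  drift sensor
0        22      5     s4
1        87     -1     s7
2        50     -1     s3
3        87      1     s4
4        78      4     s3
5        91     -3     s7
6        93      0     s2
take 6 rows with smallest drift:
   humidity  drift sensor
5        91     -3     s7
1        87     -1     s7
2        50     -1     s3
6        93      0     s2
3        87      1     s4
4        78      4     s3
add column humidity_plus_drift = t['humidity'] + t['drift']:
   humidity  drift sensor  humidity_plus_drift
5        91     -3     s7                   88
1        87     -1     s7                   86
2        50     -1     s3                   49
6        93      0     s2                   93
3        87      1     s4                   88
4        78      4     s3                   82
Taking the sum of column 'humidity_plus_drift' gives 486.

486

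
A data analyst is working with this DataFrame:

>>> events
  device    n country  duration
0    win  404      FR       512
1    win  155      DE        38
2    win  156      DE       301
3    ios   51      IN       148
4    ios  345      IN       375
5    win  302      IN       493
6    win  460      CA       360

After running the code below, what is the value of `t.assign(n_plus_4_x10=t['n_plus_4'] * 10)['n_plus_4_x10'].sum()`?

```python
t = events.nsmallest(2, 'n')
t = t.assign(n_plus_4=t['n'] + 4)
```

2140

take 2 rows with smallest n:
  device    n country  duration
3    ios   51      IN       148
1    win  155      DE        38
add column n_plus_4 = t['n'] + 4:
  device    n country  duration  n_plus_4
3    ios   51      IN       148        55
1    win  155      DE        38       159
add column n_plus_4_x10 = t['n_plus_4'] * 10:
  device    n country  duration  n_plus_4  n_plus_4_x10
3    ios   51      IN       148        55           550
1    win  155      DE        38       159          1590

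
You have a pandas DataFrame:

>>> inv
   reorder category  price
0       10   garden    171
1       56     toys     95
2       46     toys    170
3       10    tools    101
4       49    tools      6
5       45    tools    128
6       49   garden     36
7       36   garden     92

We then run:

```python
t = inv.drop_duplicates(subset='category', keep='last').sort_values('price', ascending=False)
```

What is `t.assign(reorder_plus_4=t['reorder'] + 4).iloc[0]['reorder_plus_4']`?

50

drop duplicate category (keep=last):
   reorder category  price
2       46     toys    170
5       45    tools    128
7       36   garden     92
sort by price descending:
   reorder category  price
2       46     toys    170
5       45    tools    128
7       36   garden     92
add column reorder_plus_4 = t['reorder'] + 4:
   reorder category  price  reorder_plus_4
2       46     toys    170              50
5       45    tools    128              49
7       36   garden     92              40
The value at position 0, column 'reorder_plus_4' is 50.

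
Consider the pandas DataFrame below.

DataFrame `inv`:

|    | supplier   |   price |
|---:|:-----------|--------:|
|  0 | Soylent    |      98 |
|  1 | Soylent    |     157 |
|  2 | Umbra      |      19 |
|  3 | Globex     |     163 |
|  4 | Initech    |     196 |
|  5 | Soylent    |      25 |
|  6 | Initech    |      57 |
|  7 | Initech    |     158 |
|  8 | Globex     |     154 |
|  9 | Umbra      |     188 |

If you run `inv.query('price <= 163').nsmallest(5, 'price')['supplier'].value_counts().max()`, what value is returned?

filter rows where price <= 163:
  supplier  price
0  Soylent     98
1  Soylent    157
2    Umbra     19
3   Globex    163
5  Soylent     25
6  Initech     57
7  Initech    158
8   Globex    154
take 5 rows with smallest price:
  supplier  price
2    Umbra     19
5  Soylent     25
6  Initech     57
0  Soylent     98
8   Globex    154
value_counts of supplier:
supplier
Soylent    2
Umbra      1
Initech    1
Globex     1
Name: count, dtype: int64
The max of the resulting series is 2.

2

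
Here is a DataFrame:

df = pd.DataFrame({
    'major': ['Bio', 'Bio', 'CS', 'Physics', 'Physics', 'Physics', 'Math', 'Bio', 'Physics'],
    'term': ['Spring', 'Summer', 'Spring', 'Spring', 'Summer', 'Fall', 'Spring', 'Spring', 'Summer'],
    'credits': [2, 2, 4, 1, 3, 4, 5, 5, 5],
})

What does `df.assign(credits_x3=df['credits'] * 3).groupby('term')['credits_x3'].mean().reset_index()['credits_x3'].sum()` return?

32.2

add column credits_x3 = df['credits'] * 3:
     major    term  credits  credits_x3
0      Bio  Spring        2           6
1      Bio  Summer        2           6
2       CS  Spring        4          12
3  Physics  Spring        1           3
4  Physics  Summer        3           9
5  Physics    Fall        4          12
6     Math  Spring        5          15
7      Bio  Spring        5          15
8  Physics  Summer        5          15
group by term, mean of credits_x3:
term
Fall      12.0
Spring    10.2
Summer    10.0
Name: credits_x3, dtype: float64
reset_index():
     term  credits_x3
0    Fall        12.0
1  Spring        10.2
2  Summer        10.0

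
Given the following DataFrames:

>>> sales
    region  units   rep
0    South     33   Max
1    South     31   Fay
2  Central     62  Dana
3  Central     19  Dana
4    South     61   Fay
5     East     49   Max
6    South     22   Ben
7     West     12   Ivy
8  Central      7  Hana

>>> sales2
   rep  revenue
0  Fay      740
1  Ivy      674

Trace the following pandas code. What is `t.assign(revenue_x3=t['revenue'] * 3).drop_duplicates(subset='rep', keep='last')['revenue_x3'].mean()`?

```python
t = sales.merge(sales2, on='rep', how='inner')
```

2121.0

merge on 'rep' (how='inner') → 3 rows:
  region  units  rep  revenue
0  South     31  Fay      740
1  South     61  Fay      740
2   West     12  Ivy      674
add column revenue_x3 = t['revenue'] * 3:
  region  units  rep  revenue  revenue_x3
0  South     31  Fay      740        2220
1  South     61  Fay      740        2220
2   West     12  Ivy      674        2022
drop duplicate rep (keep=last):
  region  units  rep  revenue  revenue_x3
1  South     61  Fay      740        2220
2   West     12  Ivy      674        2022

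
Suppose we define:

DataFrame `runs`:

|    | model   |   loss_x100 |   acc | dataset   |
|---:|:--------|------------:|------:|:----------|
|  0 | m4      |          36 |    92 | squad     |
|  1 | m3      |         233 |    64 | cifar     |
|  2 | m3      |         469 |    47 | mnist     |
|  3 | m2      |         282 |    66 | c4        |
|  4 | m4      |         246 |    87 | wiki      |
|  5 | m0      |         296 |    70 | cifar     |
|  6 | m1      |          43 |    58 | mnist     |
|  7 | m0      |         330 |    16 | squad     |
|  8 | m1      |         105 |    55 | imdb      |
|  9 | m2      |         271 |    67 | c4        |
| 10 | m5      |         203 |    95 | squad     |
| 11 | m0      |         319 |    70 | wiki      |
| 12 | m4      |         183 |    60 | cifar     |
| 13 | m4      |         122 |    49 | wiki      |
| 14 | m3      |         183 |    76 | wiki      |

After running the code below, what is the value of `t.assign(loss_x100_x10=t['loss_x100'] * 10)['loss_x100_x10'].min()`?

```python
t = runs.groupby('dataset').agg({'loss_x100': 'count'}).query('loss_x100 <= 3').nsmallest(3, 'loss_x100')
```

10

group by dataset, count of loss_x100:
         loss_x100
dataset           
c4               2
cifar            3
imdb             1
mnist            2
squad            3
wiki             4
filter rows where loss_x100 <= 3:
         loss_x100
dataset           
c4               2
cifar            3
imdb             1
mnist            2
squad            3
take 3 rows with smallest loss_x100:
         loss_x100
dataset           
imdb             1
c4               2
mnist            2
add column loss_x100_x10 = t['loss_x100'] * 10:
         loss_x100  loss_x100_x10
dataset                          
imdb             1             10
c4               2             20
mnist            2             20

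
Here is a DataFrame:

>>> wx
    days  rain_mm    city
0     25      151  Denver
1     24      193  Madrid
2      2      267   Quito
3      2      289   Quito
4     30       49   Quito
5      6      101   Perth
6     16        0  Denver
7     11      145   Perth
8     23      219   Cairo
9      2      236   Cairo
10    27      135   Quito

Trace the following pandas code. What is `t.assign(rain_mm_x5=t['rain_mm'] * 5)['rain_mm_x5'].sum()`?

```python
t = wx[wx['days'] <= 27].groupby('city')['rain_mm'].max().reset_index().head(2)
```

filter rows where days <= 27:
    days  rain_mm    city
0     25      151  Denver
1     24      193  Madrid
2      2      267   Quito
3      2      289   Quito
5      6      101   Perth
6     16        0  Denver
7     11      145   Perth
8     23      219   Cairo
9      2      236   Cairo
10    27      135   Quito
group by city, max of rain_mm:
city
Cairo     236
Denver    151
Madrid    193
Perth     145
Quito     289
Name: rain_mm, dtype: int64
reset_index():
     city  rain_mm
0   Cairo      236
1  Denver      151
2  Madrid      193
3   Perth      145
4   Quito      289
take first 2 rows:
     city  rain_mm
0   Cairo      236
1  Denver      151
add column rain_mm_x5 = t['rain_mm'] * 5:
     city  rain_mm  rain_mm_x5
0   Cairo      236        1180
1  Denver      151         755
Then the sum of column 'rain_mm_x5': 1935

1935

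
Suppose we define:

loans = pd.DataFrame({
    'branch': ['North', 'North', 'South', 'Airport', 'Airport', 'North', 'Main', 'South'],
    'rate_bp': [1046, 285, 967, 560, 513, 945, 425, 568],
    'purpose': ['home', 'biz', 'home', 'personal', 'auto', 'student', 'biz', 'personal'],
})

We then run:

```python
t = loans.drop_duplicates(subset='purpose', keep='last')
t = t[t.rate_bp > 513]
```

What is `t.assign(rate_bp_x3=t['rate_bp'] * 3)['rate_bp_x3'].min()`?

1704

drop duplicate purpose (keep=last):
    branch  rate_bp   purpose
2    South      967      home
4  Airport      513      auto
5    North      945   student
6     Main      425       biz
7    South      568  personal
filter rows where rate_bp > 513:
  branch  rate_bp   purpose
2  South      967      home
5  North      945   student
7  South      568  personal
add column rate_bp_x3 = t['rate_bp'] * 3:
  branch  rate_bp   purpose  rate_bp_x3
2  South      967      home        2901
5  North      945   student        2835
7  South      568  personal        1704
The min of column 'rate_bp_x3' is 1704.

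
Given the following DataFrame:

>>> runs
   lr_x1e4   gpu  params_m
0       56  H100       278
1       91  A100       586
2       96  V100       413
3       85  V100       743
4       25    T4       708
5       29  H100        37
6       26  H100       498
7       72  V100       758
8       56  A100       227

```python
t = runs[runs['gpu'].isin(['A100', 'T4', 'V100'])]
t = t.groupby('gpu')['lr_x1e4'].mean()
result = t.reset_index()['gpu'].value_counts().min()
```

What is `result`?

filter rows where gpu in ['A100', 'T4', 'V100']:
   lr_x1e4   gpu  params_m
1       91  A100       586
2       96  V100       413
3       85  V100       743
4       25    T4       708
7       72  V100       758
8       56  A100       227
group by gpu, mean of lr_x1e4:
gpu
A100    73.500000
T4      25.000000
V100    84.333333
Name: lr_x1e4, dtype: float64
reset_index():
    gpu    lr_x1e4
0  A100  73.500000
1    T4  25.000000
2  V100  84.333333
value_counts of gpu:
gpu
A100    1
T4      1
V100    1
Name: count, dtype: int64

1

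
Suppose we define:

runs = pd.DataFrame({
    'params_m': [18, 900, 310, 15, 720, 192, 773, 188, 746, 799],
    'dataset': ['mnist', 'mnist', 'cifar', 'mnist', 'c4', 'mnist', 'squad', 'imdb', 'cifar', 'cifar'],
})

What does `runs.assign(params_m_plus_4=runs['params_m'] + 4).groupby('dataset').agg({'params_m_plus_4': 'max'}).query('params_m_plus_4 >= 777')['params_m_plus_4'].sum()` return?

add column params_m_plus_4 = runs['params_m'] + 4:
   params_m dataset  params_m_plus_4
0        18   mnist               22
1       900   mnist              904
2       310   cifar              314
3        15   mnist               19
4       720      c4              724
5       192   mnist              196
6       773   squad              777
7       188    imdb              192
8       746   cifar              750
9       799   cifar              803
group by dataset, max of params_m_plus_4:
         params_m_plus_4
dataset                 
c4                   724
cifar                803
imdb                 192
mnist                904
squad                777
filter rows where params_m_plus_4 >= 777:
         params_m_plus_4
dataset                 
cifar                803
mnist                904
squad                777

2484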